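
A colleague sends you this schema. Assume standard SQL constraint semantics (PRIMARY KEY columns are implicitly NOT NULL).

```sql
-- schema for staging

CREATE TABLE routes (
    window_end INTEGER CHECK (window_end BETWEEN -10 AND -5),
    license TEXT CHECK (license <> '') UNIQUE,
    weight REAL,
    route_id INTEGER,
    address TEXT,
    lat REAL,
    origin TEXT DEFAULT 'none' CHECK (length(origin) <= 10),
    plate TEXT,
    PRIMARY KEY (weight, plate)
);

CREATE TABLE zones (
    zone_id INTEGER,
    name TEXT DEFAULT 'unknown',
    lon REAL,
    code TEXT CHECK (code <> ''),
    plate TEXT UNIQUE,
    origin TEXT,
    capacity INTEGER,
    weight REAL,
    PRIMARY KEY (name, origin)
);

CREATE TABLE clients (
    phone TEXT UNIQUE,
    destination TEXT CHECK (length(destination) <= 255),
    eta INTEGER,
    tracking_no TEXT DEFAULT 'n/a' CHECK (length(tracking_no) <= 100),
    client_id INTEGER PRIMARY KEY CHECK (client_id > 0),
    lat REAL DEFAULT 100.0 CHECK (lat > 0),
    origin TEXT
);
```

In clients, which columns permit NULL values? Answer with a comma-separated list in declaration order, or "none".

phone, destination, eta, tracking_no, lat, origin

- phone: UNIQUE does not imply NOT NULL → nullable.
- destination: CHECK does not forbid NULL (a CHECK constraint passes when its expression is NULL) → nullable.
- eta: no NOT NULL constraint applies → nullable.
- tracking_no: CHECK does not forbid NULL (a CHECK constraint passes when its expression is NULL) → nullable.
- client_id: part of the PRIMARY KEY, which implies NOT NULL → not nullable.
- lat: CHECK does not forbid NULL (a CHECK constraint passes when its expression is NULL) → nullable.
- origin: no NOT NULL constraint applies → nullable.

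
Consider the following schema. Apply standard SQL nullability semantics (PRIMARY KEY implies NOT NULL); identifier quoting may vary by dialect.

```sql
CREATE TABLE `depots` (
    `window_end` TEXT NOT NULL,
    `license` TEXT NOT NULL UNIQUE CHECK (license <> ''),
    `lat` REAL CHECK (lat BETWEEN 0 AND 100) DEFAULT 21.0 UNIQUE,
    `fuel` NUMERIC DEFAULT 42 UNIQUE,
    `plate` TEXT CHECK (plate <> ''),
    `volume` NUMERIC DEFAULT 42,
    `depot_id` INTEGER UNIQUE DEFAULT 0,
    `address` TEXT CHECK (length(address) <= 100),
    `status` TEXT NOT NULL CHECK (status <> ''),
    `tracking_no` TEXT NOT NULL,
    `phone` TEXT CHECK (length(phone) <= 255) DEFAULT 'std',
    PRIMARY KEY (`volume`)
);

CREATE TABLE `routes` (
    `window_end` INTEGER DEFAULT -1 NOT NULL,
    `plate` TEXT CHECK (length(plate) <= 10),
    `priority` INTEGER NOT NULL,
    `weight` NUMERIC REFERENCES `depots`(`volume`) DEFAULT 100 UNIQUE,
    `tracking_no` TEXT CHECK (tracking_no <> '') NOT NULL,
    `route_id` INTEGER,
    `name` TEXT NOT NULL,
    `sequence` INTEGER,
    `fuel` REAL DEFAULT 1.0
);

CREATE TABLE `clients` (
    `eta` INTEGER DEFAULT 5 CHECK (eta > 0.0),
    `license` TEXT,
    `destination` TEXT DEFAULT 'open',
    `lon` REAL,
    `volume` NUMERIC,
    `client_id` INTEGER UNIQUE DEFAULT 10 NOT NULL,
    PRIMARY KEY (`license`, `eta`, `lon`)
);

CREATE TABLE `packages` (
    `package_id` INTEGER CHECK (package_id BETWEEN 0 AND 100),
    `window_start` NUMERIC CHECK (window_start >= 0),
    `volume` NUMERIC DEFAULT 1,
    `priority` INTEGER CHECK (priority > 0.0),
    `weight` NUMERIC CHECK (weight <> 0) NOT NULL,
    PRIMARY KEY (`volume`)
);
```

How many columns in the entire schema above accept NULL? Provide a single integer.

16

depots: 6 nullable (lat, fuel, plate, depot_id, address, phone — PK (volume) and explicit NOT NULL columns excluded).
routes: 5 nullable (plate, weight, route_id, sequence, fuel — PK none and explicit NOT NULL columns excluded).
clients: 2 nullable (destination, volume — PK (license, eta, lon) and explicit NOT NULL columns excluded).
packages: 3 nullable (package_id, window_start, priority — PK (volume) and explicit NOT NULL columns excluded).
Total: 6 + 5 + 2 + 3 = 16.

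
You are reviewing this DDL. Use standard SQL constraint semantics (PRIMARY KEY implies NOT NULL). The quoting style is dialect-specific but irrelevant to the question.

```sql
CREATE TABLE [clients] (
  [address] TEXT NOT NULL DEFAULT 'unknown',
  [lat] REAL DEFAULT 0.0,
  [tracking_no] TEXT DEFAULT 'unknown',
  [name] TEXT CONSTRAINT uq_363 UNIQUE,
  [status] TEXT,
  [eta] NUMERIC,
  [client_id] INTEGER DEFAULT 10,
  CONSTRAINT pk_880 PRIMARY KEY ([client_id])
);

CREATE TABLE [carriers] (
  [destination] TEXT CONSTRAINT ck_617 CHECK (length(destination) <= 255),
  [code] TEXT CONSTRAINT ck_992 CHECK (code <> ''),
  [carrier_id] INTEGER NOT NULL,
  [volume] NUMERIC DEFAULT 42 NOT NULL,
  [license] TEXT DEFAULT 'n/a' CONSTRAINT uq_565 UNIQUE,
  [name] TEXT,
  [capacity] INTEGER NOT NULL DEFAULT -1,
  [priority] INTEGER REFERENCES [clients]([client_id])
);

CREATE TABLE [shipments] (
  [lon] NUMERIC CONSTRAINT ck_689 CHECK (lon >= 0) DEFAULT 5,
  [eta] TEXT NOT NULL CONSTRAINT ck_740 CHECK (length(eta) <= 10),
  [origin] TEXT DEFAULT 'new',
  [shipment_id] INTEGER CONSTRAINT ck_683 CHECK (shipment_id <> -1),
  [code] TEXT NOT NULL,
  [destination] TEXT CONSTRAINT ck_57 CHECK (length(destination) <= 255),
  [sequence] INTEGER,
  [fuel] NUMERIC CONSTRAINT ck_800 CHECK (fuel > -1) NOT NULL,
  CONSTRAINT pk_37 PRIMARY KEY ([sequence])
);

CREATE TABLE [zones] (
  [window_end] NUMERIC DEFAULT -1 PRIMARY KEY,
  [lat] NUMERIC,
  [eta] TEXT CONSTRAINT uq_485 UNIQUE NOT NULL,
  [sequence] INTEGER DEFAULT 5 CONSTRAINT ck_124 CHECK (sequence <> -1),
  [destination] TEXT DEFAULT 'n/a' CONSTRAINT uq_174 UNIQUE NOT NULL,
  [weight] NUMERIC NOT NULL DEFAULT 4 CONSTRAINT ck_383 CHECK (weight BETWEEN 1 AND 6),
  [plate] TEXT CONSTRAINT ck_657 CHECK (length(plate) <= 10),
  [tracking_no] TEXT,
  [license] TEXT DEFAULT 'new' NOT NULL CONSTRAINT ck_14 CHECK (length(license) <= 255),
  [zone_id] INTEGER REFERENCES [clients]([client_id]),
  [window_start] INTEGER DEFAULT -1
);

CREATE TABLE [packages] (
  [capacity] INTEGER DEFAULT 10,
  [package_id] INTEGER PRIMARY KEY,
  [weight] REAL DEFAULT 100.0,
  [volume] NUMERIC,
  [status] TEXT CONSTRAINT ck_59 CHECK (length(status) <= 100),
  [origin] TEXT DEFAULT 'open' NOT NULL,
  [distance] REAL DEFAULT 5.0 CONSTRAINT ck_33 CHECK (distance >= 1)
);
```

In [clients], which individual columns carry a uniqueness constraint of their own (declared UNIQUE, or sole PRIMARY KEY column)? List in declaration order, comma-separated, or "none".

name, client_id

- address: no UNIQUE or single-column PK constraint.
- lat: no UNIQUE or single-column PK constraint.
- tracking_no: no UNIQUE or single-column PK constraint.
- name: declared UNIQUE → unique.
- status: no UNIQUE or single-column PK constraint.
- eta: no UNIQUE or single-column PK constraint.
- client_id: single-column PRIMARY KEY → unique.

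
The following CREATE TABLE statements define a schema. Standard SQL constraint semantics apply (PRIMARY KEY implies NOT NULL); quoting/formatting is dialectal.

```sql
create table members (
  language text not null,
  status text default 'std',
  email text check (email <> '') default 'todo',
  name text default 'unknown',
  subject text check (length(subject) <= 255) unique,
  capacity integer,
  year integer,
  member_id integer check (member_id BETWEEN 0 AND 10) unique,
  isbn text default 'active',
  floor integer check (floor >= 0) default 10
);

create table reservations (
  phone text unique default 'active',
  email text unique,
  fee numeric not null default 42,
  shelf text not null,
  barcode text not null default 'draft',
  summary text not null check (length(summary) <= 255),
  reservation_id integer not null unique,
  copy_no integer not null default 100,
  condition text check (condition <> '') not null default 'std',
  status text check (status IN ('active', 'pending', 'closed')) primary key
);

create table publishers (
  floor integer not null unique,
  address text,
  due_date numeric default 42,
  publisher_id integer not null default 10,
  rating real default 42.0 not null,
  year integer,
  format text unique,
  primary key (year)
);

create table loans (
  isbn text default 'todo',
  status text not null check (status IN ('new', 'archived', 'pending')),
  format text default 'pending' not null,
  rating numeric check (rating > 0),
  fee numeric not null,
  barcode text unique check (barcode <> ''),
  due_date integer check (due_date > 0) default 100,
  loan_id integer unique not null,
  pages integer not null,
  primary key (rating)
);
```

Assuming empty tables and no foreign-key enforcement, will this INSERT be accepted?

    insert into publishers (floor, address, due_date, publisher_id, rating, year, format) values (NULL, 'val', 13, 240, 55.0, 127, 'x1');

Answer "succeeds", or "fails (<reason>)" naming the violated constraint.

floor is explicitly set to NULL, but floor is declared NOT NULL.

fails (NOT NULL on floor)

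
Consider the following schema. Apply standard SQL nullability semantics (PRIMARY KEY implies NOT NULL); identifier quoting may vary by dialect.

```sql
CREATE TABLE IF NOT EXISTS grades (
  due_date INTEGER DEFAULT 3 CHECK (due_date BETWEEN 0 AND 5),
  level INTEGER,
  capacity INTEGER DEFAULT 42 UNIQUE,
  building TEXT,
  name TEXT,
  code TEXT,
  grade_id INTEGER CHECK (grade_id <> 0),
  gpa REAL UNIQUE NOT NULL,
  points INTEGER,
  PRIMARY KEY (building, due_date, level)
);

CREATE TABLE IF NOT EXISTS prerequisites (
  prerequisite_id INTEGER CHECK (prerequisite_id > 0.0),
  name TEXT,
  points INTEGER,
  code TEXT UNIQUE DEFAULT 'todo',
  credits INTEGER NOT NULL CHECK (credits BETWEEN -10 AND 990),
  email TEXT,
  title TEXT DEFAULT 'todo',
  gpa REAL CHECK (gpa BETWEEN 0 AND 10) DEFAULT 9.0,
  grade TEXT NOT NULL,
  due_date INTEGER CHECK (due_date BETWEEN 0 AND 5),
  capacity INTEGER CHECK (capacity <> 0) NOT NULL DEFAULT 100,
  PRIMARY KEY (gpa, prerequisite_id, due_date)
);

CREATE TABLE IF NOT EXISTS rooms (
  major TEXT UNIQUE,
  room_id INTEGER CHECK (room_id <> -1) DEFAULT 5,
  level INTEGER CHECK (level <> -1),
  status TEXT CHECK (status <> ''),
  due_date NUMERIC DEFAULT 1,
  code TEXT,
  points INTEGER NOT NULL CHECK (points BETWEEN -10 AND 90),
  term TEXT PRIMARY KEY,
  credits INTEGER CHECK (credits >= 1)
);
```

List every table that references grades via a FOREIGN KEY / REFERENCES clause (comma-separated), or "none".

none

No REFERENCES clause anywhere in the schema names grades.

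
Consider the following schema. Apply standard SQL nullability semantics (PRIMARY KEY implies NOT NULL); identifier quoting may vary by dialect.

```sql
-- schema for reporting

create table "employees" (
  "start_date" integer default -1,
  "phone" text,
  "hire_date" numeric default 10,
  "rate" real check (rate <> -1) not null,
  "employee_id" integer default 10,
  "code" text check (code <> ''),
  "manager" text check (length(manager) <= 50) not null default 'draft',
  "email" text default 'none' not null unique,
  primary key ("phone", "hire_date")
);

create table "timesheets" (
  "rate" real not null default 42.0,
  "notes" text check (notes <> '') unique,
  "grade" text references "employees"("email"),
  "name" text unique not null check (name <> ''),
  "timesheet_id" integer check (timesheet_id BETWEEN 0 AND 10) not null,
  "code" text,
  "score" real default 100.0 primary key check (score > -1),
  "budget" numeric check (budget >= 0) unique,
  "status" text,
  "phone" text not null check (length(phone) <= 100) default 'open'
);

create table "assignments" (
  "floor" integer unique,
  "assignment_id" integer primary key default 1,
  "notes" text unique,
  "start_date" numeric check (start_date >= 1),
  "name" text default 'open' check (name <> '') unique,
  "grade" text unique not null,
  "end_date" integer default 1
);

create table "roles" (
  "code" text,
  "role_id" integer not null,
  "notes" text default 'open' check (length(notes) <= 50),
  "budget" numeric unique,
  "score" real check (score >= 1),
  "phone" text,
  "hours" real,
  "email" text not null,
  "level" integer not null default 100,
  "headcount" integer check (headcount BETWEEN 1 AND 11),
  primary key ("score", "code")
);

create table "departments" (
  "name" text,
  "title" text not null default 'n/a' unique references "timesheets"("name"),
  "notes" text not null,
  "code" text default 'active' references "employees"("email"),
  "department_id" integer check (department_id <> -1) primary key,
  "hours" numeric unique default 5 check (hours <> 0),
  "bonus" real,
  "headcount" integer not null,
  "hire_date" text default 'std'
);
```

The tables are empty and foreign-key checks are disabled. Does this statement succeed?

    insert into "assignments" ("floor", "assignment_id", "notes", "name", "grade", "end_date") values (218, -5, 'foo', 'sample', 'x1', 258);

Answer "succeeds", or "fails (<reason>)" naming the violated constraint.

succeeds

NOT NULL columns: assignment_id is supplied; grade is supplied.
CHECK constraints: 'sample' satisfies (name <> '').
No constraint is violated.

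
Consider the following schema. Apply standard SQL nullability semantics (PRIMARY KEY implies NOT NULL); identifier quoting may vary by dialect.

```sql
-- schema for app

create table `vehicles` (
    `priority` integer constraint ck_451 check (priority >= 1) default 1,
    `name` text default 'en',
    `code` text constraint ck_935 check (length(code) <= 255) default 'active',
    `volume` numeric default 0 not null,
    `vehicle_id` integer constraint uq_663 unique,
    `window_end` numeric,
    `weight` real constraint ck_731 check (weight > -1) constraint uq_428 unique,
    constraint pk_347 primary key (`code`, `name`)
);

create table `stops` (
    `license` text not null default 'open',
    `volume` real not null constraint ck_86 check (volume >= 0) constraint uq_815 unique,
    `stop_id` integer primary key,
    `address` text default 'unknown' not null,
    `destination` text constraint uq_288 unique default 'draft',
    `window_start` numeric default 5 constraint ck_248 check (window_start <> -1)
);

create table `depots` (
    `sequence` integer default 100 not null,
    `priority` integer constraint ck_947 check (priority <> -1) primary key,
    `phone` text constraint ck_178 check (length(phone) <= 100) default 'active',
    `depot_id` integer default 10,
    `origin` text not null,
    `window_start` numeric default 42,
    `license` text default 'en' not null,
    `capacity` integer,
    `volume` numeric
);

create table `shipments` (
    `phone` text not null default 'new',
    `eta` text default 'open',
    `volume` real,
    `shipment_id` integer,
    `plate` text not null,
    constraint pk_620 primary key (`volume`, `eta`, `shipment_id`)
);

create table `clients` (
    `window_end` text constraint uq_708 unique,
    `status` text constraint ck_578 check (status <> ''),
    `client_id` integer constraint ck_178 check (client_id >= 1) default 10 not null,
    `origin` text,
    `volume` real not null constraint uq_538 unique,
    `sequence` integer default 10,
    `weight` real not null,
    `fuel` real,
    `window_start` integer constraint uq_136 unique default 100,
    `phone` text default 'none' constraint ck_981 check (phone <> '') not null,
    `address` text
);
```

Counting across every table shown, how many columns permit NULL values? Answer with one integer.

18

vehicles: 4 nullable (priority, vehicle_id, window_end, weight — PK (code, name) and explicit NOT NULL columns excluded).
stops: 2 nullable (destination, window_start — PK (stop_id) and explicit NOT NULL columns excluded).
depots: 5 nullable (phone, depot_id, window_start, capacity, volume — PK (priority) and explicit NOT NULL columns excluded).
shipments: 0 nullable (none — PK (volume, eta, shipment_id) and explicit NOT NULL columns excluded).
clients: 7 nullable (window_end, status, origin, sequence, fuel, window_start, address — PK none and explicit NOT NULL columns excluded).
Total: 4 + 2 + 5 + 0 + 7 = 18.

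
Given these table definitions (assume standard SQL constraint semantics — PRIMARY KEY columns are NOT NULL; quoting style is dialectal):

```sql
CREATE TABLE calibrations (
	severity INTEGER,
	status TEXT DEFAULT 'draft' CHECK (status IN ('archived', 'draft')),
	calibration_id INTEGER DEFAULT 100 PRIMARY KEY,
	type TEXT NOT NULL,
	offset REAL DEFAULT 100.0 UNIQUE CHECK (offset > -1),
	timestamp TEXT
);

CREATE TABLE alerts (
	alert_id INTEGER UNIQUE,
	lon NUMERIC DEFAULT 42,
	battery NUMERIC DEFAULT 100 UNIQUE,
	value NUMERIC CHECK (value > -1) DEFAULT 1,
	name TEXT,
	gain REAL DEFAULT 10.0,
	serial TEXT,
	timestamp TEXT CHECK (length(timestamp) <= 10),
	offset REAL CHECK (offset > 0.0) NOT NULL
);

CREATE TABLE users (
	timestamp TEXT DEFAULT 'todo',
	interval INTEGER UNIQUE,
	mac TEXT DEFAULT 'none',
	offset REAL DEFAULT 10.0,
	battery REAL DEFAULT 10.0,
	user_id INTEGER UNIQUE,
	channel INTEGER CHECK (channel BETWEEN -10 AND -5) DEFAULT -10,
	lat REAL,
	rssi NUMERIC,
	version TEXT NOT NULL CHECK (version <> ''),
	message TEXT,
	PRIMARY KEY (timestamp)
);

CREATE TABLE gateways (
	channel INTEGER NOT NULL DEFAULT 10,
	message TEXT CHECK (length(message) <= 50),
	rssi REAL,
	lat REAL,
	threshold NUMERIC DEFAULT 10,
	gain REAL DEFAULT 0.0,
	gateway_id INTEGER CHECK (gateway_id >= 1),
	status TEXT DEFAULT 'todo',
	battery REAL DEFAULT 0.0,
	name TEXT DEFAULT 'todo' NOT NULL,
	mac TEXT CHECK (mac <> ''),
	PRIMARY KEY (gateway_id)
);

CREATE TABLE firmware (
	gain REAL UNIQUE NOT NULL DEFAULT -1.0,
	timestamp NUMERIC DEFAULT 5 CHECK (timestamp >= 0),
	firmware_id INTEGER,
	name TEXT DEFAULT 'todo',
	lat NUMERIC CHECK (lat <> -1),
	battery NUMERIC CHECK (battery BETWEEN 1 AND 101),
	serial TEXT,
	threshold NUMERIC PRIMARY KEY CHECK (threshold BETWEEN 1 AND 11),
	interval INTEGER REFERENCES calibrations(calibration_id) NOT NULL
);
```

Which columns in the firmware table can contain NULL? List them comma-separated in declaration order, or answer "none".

- gain: declared NOT NULL → not nullable.
- timestamp: CHECK does not forbid NULL (a CHECK constraint passes when its expression is NULL) → nullable.
- firmware_id: no NOT NULL constraint applies → nullable.
- name: DEFAULT only fills an omitted column; an explicit NULL is still allowed → nullable.
- lat: CHECK does not forbid NULL (a CHECK constraint passes when its expression is NULL) → nullable.
- battery: CHECK does not forbid NULL (a CHECK constraint passes when its expression is NULL) → nullable.
- serial: no NOT NULL constraint applies → nullable.
- threshold: part of the PRIMARY KEY, which implies NOT NULL → not nullable.
- interval: declared NOT NULL → not nullable.

timestamp, firmware_id, name, lat, battery, serial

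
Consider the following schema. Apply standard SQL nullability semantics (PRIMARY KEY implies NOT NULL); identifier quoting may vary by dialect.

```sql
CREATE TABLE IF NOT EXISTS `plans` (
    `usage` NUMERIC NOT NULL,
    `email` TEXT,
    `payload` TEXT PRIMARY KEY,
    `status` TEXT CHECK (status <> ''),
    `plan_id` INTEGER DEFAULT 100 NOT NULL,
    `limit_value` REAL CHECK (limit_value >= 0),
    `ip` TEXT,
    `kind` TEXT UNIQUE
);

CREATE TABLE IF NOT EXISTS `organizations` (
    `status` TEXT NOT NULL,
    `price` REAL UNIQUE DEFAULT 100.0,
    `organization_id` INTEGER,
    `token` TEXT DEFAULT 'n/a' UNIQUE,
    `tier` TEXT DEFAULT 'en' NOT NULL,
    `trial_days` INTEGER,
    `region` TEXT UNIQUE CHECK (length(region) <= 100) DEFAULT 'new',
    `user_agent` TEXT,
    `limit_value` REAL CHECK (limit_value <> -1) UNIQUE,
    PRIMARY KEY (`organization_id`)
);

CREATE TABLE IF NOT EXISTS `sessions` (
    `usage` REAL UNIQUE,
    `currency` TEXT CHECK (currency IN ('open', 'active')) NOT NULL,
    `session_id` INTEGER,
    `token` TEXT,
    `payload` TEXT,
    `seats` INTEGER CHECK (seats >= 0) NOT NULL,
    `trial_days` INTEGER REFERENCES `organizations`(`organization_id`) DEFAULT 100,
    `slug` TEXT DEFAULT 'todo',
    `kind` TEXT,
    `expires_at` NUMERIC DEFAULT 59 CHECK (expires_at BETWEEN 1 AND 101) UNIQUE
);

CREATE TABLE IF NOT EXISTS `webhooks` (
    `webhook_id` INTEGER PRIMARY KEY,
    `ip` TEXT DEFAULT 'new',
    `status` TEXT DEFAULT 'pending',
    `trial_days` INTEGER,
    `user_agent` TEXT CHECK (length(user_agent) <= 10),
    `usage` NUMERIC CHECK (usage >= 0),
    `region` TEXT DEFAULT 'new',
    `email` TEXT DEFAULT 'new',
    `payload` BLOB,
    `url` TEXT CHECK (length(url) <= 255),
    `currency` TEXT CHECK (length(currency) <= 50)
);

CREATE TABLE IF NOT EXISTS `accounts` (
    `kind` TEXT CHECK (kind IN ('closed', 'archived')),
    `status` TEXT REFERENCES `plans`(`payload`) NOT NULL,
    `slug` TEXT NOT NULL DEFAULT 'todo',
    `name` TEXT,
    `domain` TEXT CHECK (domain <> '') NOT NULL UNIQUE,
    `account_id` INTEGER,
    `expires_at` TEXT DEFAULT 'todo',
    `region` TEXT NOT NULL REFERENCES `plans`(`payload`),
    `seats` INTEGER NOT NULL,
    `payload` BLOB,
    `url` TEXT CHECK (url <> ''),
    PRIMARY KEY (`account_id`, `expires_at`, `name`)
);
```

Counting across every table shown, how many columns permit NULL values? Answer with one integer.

plans: 5 nullable (email, status, limit_value, ip, kind — PK (payload) and explicit NOT NULL columns excluded).
organizations: 6 nullable (price, token, trial_days, region, user_agent, limit_value — PK (organization_id) and explicit NOT NULL columns excluded).
sessions: 8 nullable (usage, session_id, token, payload, trial_days, slug, kind, expires_at — PK none and explicit NOT NULL columns excluded).
webhooks: 10 nullable (ip, status, trial_days, user_agent, usage, region, email, payload, url, currency — PK (webhook_id) and explicit NOT NULL columns excluded).
accounts: 3 nullable (kind, payload, url — PK (account_id, expires_at, name) and explicit NOT NULL columns excluded).
Total: 5 + 6 + 8 + 10 + 3 = 32.

32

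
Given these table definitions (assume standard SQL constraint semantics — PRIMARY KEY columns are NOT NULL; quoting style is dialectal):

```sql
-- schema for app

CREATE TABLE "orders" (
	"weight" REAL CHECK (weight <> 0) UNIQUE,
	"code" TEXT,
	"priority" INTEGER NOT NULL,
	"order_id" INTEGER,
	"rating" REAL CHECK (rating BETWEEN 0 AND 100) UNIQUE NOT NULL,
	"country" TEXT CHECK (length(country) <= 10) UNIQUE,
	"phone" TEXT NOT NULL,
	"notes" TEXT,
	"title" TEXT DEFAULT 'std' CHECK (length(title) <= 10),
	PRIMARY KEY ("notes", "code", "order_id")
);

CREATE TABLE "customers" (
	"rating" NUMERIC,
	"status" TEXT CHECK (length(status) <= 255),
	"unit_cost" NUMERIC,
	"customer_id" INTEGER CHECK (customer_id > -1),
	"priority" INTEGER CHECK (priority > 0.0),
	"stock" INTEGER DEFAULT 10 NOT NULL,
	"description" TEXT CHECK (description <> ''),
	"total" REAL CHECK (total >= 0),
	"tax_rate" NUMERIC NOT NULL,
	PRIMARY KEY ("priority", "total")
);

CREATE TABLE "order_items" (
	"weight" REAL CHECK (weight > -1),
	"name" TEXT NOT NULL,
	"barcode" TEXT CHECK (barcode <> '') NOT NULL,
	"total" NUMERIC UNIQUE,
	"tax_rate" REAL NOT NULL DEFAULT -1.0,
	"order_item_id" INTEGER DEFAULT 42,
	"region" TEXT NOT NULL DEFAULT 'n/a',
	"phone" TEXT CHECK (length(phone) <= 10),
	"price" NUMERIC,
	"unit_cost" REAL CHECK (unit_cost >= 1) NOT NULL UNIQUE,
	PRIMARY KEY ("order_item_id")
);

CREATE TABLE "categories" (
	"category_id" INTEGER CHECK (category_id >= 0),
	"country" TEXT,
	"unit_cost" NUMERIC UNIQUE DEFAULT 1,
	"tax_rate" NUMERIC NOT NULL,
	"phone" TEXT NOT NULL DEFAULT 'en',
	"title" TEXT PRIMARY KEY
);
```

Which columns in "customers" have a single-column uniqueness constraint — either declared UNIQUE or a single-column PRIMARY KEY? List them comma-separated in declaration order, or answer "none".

- rating: no UNIQUE or single-column PK constraint.
- status: no UNIQUE or single-column PK constraint.
- unit_cost: no UNIQUE or single-column PK constraint.
- customer_id: no UNIQUE or single-column PK constraint.
- priority: part of a composite PRIMARY KEY — only the tuple is unique, not this column on its own.
- stock: no UNIQUE or single-column PK constraint.
- description: no UNIQUE or single-column PK constraint.
- total: part of a composite PRIMARY KEY — only the tuple is unique, not this column on its own.
- tax_rate: no UNIQUE or single-column PK constraint.

none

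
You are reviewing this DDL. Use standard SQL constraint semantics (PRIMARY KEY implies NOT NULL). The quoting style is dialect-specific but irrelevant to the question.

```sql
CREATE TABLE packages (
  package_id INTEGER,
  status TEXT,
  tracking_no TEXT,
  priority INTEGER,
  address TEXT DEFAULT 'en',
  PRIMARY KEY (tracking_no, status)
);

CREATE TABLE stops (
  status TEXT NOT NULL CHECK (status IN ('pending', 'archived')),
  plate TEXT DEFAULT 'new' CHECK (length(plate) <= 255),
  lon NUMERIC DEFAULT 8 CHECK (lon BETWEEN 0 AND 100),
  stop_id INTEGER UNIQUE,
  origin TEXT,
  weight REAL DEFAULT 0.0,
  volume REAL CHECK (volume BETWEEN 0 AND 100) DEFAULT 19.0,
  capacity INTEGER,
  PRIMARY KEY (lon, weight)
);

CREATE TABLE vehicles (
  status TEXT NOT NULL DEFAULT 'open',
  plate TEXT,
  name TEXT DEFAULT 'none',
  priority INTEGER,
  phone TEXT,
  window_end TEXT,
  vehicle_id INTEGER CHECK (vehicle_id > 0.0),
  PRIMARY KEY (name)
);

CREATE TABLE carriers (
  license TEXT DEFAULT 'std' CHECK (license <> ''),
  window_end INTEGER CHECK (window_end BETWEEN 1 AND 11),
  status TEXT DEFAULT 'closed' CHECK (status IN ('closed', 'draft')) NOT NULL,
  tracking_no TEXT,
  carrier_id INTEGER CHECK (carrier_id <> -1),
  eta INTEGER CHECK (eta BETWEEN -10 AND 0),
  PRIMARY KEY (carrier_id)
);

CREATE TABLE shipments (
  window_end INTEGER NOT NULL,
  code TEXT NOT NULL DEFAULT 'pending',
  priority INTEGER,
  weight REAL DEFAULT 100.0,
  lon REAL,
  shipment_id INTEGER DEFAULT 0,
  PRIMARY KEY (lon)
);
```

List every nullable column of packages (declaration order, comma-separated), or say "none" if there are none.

- package_id: no NOT NULL constraint applies → nullable.
- status: part of the PRIMARY KEY, which implies NOT NULL → not nullable.
- tracking_no: part of the PRIMARY KEY, which implies NOT NULL → not nullable.
- priority: no NOT NULL constraint applies → nullable.
- address: DEFAULT only fills an omitted column; an explicit NULL is still allowed → nullable.

package_id, priority, address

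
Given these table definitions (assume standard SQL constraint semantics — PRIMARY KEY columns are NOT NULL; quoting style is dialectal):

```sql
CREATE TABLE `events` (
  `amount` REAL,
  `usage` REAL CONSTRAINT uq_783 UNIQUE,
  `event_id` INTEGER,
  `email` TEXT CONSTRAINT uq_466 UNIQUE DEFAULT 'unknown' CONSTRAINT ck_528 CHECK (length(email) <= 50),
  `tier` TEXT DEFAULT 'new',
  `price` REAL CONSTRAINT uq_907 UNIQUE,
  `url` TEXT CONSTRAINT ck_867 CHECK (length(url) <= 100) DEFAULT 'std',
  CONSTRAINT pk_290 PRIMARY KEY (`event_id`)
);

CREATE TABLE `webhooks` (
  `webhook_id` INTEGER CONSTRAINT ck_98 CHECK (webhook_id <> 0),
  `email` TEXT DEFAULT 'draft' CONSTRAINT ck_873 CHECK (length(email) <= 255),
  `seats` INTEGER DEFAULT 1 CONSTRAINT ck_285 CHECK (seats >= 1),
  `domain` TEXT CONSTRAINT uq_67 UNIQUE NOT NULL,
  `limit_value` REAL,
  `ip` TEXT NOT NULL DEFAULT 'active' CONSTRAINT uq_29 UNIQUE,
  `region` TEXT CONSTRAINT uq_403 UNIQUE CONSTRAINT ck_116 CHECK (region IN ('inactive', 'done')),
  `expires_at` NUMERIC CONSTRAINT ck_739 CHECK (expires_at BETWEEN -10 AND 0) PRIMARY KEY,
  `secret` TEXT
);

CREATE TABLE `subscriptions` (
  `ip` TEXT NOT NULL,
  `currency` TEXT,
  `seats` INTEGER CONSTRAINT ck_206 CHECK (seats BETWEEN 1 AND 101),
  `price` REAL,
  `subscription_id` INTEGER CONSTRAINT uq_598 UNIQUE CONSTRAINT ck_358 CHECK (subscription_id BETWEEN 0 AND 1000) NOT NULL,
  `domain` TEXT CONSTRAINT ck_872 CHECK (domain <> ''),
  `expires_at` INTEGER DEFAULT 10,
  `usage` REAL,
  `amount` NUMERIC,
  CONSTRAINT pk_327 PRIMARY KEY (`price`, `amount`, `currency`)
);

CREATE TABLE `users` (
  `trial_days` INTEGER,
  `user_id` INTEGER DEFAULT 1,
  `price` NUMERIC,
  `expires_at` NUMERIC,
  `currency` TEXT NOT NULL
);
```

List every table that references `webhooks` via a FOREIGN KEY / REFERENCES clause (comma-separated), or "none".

No REFERENCES clause anywhere in the schema names webhooks.

none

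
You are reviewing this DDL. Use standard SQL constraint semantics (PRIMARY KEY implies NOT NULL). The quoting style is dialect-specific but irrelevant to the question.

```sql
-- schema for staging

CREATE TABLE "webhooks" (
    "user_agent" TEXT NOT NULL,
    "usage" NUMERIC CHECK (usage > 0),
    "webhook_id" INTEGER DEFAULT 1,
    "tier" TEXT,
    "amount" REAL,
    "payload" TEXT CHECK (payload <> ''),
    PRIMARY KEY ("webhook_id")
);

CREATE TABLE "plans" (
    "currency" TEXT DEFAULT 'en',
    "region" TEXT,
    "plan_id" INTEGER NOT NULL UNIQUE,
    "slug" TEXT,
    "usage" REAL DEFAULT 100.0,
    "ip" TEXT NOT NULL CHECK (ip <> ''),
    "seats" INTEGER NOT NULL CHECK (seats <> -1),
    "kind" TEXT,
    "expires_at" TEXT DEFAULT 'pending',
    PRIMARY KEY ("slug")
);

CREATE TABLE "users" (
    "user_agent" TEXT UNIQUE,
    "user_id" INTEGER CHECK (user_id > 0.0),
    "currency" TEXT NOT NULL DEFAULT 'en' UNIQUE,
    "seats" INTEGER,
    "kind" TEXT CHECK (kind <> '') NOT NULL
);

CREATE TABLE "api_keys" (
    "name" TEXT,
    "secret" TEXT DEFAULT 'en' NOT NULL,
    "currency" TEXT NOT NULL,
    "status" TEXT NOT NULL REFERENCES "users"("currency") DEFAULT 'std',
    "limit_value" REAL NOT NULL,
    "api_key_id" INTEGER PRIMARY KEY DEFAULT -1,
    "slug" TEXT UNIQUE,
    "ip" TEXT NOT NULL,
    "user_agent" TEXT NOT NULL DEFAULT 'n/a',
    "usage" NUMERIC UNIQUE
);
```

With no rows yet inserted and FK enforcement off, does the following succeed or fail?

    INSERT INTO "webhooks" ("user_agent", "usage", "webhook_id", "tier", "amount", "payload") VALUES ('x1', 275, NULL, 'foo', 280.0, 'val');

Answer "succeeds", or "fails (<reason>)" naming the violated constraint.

fails (NOT NULL on webhook_id)

webhook_id is explicitly set to NULL, but webhook_id is part of the PRIMARY KEY (implied NOT NULL).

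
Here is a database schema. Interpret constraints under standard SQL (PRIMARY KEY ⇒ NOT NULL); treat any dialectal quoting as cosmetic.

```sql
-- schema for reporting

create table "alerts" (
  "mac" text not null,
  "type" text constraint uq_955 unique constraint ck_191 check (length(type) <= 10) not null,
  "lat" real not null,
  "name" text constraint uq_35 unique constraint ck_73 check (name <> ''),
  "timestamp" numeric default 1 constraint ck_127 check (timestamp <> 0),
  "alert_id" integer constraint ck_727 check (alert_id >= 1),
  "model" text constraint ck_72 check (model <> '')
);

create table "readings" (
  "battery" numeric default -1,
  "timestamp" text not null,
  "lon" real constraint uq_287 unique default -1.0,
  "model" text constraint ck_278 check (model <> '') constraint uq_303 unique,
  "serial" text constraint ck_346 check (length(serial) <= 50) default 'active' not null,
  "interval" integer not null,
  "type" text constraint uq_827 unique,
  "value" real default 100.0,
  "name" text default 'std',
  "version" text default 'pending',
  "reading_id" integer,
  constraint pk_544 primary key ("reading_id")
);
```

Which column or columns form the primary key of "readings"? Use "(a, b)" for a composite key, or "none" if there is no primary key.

reading_id is declared PRIMARY KEY as a table-level PRIMARY KEY clause.

reading_id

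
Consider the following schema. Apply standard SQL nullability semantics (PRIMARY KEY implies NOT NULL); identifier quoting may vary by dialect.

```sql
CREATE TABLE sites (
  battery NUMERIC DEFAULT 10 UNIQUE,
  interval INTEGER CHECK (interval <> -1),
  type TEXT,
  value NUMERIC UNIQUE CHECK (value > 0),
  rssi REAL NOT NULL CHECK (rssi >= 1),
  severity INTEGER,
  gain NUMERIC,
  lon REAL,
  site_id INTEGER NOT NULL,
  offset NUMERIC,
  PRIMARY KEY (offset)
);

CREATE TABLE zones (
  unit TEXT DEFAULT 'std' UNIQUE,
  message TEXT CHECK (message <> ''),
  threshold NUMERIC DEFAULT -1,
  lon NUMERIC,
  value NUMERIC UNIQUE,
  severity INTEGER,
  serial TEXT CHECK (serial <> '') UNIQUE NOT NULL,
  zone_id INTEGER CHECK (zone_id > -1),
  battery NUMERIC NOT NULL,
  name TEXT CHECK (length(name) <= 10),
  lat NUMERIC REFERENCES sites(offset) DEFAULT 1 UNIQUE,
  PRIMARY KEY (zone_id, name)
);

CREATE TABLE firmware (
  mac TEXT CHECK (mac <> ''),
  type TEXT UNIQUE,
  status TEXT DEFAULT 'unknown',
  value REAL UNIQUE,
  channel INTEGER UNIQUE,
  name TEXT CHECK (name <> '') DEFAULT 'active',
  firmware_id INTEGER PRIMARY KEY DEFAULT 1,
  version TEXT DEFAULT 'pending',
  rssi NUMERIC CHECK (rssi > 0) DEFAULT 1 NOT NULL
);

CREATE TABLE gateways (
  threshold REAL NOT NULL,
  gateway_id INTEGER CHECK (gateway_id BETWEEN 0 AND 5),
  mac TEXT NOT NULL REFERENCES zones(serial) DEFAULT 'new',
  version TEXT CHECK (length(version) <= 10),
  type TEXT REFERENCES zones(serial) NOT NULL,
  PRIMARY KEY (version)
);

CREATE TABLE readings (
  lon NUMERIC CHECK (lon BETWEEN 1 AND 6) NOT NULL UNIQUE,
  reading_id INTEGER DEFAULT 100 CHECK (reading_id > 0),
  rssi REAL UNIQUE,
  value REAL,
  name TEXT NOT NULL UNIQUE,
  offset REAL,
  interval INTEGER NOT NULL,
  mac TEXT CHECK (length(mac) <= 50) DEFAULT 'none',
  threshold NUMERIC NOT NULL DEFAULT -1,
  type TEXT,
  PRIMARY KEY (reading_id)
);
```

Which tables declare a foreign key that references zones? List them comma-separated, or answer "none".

gateways

- gateways.mac references zones(serial).
- gateways.type references zones(serial).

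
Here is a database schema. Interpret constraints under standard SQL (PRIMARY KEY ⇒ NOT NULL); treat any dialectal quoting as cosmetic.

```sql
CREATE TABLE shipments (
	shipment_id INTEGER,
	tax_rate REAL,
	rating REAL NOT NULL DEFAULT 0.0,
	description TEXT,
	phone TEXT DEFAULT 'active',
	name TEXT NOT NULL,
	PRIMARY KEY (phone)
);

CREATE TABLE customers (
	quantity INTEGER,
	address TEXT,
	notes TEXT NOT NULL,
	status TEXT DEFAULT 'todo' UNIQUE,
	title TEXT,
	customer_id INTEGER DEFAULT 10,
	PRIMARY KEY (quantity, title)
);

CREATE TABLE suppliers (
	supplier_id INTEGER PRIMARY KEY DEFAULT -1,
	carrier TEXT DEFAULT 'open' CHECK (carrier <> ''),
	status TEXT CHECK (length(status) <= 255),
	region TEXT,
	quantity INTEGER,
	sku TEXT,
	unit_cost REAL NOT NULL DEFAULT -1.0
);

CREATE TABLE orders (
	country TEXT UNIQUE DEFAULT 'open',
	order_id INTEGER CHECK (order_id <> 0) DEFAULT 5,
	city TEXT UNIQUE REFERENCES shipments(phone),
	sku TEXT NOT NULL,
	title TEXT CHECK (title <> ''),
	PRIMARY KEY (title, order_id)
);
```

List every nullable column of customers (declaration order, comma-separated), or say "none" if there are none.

address, status, customer_id

- quantity: part of the PRIMARY KEY, which implies NOT NULL → not nullable.
- address: no NOT NULL constraint applies → nullable.
- notes: declared NOT NULL → not nullable.
- status: UNIQUE does not imply NOT NULL → nullable.
- title: part of the PRIMARY KEY, which implies NOT NULL → not nullable.
- customer_id: DEFAULT only fills an omitted column; an explicit NULL is still allowed → nullable.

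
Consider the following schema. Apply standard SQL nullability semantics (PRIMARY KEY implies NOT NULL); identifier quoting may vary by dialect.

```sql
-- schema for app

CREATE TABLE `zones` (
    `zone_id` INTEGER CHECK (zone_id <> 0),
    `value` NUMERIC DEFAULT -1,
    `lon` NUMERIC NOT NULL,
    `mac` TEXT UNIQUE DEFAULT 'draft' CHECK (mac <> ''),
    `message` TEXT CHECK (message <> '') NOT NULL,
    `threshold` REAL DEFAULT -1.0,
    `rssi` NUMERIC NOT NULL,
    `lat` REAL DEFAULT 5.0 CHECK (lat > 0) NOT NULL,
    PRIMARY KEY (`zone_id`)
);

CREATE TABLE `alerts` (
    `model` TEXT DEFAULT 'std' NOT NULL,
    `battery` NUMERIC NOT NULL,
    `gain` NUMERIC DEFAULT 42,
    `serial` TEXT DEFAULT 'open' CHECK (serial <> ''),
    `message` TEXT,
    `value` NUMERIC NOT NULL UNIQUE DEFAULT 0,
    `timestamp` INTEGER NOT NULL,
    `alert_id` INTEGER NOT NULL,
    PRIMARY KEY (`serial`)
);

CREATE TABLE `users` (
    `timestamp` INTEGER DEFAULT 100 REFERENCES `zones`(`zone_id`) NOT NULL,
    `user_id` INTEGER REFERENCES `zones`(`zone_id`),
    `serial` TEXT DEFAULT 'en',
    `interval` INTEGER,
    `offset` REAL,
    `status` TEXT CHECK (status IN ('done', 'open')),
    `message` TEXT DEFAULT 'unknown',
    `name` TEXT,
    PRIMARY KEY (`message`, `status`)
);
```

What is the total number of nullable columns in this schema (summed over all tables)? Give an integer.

10

zones: 3 nullable (value, mac, threshold — PK (zone_id) and explicit NOT NULL columns excluded).
alerts: 2 nullable (gain, message — PK (serial) and explicit NOT NULL columns excluded).
users: 5 nullable (user_id, serial, interval, offset, name — PK (message, status) and explicit NOT NULL columns excluded).
Total: 3 + 2 + 5 = 10.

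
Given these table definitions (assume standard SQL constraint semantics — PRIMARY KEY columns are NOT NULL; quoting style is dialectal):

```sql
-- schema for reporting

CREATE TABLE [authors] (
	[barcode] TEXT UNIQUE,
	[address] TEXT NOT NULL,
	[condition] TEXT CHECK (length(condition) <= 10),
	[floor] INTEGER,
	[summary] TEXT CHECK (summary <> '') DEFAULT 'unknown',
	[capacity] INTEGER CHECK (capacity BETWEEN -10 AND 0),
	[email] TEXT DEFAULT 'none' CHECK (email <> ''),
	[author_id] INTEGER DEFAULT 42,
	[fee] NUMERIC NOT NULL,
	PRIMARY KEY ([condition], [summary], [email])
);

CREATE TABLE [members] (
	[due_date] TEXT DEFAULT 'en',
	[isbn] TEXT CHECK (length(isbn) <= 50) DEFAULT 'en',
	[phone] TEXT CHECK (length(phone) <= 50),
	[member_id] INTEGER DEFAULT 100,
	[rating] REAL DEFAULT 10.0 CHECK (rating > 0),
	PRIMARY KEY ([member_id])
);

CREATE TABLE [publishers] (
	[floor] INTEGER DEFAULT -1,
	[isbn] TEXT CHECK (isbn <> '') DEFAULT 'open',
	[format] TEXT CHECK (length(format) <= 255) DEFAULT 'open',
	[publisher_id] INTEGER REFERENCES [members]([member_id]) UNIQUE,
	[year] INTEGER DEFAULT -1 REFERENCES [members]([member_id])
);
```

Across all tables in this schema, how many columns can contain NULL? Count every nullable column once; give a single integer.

authors: 4 nullable (barcode, floor, capacity, author_id — PK (condition, summary, email) and explicit NOT NULL columns excluded).
members: 4 nullable (due_date, isbn, phone, rating — PK (member_id) and explicit NOT NULL columns excluded).
publishers: 5 nullable (floor, isbn, format, publisher_id, year — PK none and explicit NOT NULL columns excluded).
Total: 4 + 4 + 5 = 13.

13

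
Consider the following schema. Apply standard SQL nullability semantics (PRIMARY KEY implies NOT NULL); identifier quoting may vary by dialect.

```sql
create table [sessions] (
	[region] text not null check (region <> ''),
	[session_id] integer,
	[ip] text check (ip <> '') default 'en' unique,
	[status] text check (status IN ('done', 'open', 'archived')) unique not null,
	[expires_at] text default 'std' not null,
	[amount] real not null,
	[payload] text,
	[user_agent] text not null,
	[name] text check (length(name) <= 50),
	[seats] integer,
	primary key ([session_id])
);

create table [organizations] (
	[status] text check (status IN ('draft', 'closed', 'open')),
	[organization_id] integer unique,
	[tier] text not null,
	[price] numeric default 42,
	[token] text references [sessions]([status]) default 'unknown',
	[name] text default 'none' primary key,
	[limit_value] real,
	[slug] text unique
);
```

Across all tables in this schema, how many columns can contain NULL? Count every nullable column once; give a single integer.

10

sessions: 4 nullable (ip, payload, name, seats — PK (session_id) and explicit NOT NULL columns excluded).
organizations: 6 nullable (status, organization_id, price, token, limit_value, slug — PK (name) and explicit NOT NULL columns excluded).
Total: 4 + 6 = 10.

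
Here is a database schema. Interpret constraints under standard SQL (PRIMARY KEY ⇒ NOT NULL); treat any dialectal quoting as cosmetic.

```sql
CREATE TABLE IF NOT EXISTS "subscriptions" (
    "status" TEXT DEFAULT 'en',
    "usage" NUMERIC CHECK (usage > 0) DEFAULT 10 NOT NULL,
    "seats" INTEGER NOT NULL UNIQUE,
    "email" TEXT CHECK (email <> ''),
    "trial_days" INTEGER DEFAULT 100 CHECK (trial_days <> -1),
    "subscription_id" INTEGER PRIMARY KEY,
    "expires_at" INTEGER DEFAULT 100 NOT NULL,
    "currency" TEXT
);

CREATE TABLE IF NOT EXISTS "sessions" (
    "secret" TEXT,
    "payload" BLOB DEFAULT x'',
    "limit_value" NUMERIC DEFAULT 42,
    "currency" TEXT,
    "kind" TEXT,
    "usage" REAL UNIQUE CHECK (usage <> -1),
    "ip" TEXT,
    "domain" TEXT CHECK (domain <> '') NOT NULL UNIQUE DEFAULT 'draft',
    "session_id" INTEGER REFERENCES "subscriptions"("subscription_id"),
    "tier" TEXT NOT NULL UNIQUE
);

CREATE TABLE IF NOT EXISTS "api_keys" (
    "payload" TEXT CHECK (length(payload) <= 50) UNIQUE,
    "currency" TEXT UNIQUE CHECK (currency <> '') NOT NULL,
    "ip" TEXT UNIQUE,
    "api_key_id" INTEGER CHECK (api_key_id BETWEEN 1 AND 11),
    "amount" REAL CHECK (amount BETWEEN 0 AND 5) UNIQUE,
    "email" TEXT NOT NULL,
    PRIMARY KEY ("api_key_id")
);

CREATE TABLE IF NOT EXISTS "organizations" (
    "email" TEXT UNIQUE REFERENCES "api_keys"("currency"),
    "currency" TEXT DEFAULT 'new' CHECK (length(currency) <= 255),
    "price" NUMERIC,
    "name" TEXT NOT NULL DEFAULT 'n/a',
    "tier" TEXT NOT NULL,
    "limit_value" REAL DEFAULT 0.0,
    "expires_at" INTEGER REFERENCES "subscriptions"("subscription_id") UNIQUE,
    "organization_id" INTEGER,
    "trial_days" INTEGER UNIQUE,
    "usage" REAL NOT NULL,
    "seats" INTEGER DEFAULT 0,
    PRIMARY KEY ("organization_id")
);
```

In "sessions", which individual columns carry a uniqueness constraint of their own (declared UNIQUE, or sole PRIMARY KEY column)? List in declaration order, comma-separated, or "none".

usage, domain, tier

- secret: no UNIQUE or single-column PK constraint.
- payload: no UNIQUE or single-column PK constraint.
- limit_value: no UNIQUE or single-column PK constraint.
- currency: no UNIQUE or single-column PK constraint.
- kind: no UNIQUE or single-column PK constraint.
- usage: declared UNIQUE → unique.
- ip: no UNIQUE or single-column PK constraint.
- domain: declared UNIQUE → unique.
- session_id: no UNIQUE or single-column PK constraint.
- tier: declared UNIQUE → unique.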